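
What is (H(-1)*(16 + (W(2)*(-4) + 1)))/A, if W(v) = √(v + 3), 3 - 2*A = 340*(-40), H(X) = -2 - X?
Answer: -34/13603 + 8*√5/13603 ≈ -0.0011844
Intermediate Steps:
A = 13603/2 (A = 3/2 - 170*(-40) = 3/2 - ½*(-13600) = 3/2 + 6800 = 13603/2 ≈ 6801.5)
W(v) = √(3 + v)
(H(-1)*(16 + (W(2)*(-4) + 1)))/A = ((-2 - 1*(-1))*(16 + (√(3 + 2)*(-4) + 1)))/(13603/2) = ((-2 + 1)*(16 + (√5*(-4) + 1)))*(2/13603) = -(16 + (-4*√5 + 1))*(2/13603) = -(16 + (1 - 4*√5))*(2/13603) = -(17 - 4*√5)*(2/13603) = (-17 + 4*√5)*(2/13603) = -34/13603 + 8*√5/13603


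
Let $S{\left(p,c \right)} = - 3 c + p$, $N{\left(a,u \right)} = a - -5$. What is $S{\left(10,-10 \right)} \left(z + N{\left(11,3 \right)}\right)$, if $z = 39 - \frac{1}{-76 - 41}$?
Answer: $\frac{257440}{117} \approx 2200.3$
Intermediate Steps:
$N{\left(a,u \right)} = 5 + a$ ($N{\left(a,u \right)} = a + 5 = 5 + a$)
$S{\left(p,c \right)} = p - 3 c$
$z = \frac{4564}{117}$ ($z = 39 - \frac{1}{-117} = 39 - - \frac{1}{117} = 39 + \frac{1}{117} = \frac{4564}{117} \approx 39.009$)
$S{\left(10,-10 \right)} \left(z + N{\left(11,3 \right)}\right) = \left(10 - -30\right) \left(\frac{4564}{117} + \left(5 + 11\right)\right) = \left(10 + 30\right) \left(\frac{4564}{117} + 16\right) = 40 \cdot \frac{6436}{117} = \frac{257440}{117}$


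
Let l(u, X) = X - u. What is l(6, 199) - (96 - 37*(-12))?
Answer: -347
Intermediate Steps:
l(6, 199) - (96 - 37*(-12)) = (199 - 1*6) - (96 - 37*(-12)) = (199 - 6) - (96 + 444) = 193 - 1*540 = 193 - 540 = -347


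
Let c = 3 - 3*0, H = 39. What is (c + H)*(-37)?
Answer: -1554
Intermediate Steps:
c = 3 (c = 3 + 0 = 3)
(c + H)*(-37) = (3 + 39)*(-37) = 42*(-37) = -1554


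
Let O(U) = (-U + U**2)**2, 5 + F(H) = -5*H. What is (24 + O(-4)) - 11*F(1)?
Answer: 534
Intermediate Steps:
F(H) = -5 - 5*H
O(U) = (U**2 - U)**2
(24 + O(-4)) - 11*F(1) = (24 + (-4)**2*(-1 - 4)**2) - 11*(-5 - 5*1) = (24 + 16*(-5)**2) - 11*(-5 - 5) = (24 + 16*25) - 11*(-10) = (24 + 400) + 110 = 424 + 110 = 534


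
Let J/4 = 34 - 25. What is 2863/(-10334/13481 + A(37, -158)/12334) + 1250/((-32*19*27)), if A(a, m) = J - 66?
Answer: -1953725905881433/524753798544 ≈ -3723.1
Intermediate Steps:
J = 36 (J = 4*(34 - 25) = 4*9 = 36)
A(a, m) = -30 (A(a, m) = 36 - 66 = -30)
2863/(-10334/13481 + A(37, -158)/12334) + 1250/((-32*19*27)) = 2863/(-10334/13481 - 30/12334) + 1250/((-32*19*27)) = 2863/(-10334*1/13481 - 30*1/12334) + 1250/((-608*27)) = 2863/(-10334/13481 - 15/6167) + 1250/(-16416) = 2863/(-63931993/83137327) + 1250*(-1/16416) = 2863*(-83137327/63931993) - 625/8208 = -238022167201/63931993 - 625/8208 = -1953725905881433/524753798544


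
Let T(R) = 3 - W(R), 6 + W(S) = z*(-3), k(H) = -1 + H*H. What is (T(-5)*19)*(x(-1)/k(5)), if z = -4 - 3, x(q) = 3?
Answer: -57/2 ≈ -28.500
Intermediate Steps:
z = -7
k(H) = -1 + H**2
W(S) = 15 (W(S) = -6 - 7*(-3) = -6 + 21 = 15)
T(R) = -12 (T(R) = 3 - 1*15 = 3 - 15 = -12)
(T(-5)*19)*(x(-1)/k(5)) = (-12*19)*(3/(-1 + 5**2)) = -684/(-1 + 25) = -684/24 = -228*1/8 = -57/2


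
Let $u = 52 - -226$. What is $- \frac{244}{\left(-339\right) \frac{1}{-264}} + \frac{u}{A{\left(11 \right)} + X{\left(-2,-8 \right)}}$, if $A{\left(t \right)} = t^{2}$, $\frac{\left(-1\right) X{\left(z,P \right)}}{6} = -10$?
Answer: $- \frac{3855018}{20453} \approx -188.48$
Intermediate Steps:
$X{\left(z,P \right)} = 60$ ($X{\left(z,P \right)} = \left(-6\right) \left(-10\right) = 60$)
$u = 278$ ($u = 52 + 226 = 278$)
$- \frac{244}{\left(-339\right) \frac{1}{-264}} + \frac{u}{A{\left(11 \right)} + X{\left(-2,-8 \right)}} = - \frac{244}{\left(-339\right) \frac{1}{-264}} + \frac{278}{11^{2} + 60} = - \frac{244}{\left(-339\right) \left(- \frac{1}{264}\right)} + \frac{278}{121 + 60} = - \frac{244}{\frac{113}{88}} + \frac{278}{181} = \left(-244\right) \frac{88}{113} + 278 \cdot \frac{1}{181} = - \frac{21472}{113} + \frac{278}{181} = - \frac{3855018}{20453}$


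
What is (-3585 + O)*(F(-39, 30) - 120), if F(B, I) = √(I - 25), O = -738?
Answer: 518760 - 4323*√5 ≈ 5.0909e+5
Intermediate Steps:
F(B, I) = √(-25 + I)
(-3585 + O)*(F(-39, 30) - 120) = (-3585 - 738)*(√(-25 + 30) - 120) = -4323*(√5 - 120) = -4323*(-120 + √5) = 518760 - 4323*√5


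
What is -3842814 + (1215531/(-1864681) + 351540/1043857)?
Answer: -7479885560785196565/1946460314617 ≈ -3.8428e+6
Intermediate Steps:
-3842814 + (1215531/(-1864681) + 351540/1043857) = -3842814 + (1215531*(-1/1864681) + 351540*(1/1043857)) = -3842814 + (-1215531/1864681 + 351540/1043857) = -3842814 - 613330584327/1946460314617 = -7479885560785196565/1946460314617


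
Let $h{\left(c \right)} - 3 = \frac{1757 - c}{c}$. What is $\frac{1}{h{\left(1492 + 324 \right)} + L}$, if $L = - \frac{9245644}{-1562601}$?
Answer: $\frac{2837683416}{25210946293} \approx 0.11256$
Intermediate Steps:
$h{\left(c \right)} = 3 + \frac{1757 - c}{c}$
$L = \frac{9245644}{1562601}$ ($L = \left(-9245644\right) \left(- \frac{1}{1562601}\right) = \frac{9245644}{1562601} \approx 5.9168$)
$\frac{1}{h{\left(1492 + 324 \right)} + L} = \frac{1}{\left(2 + \frac{1757}{1492 + 324}\right) + \frac{9245644}{1562601}} = \frac{1}{\left(2 + \frac{1757}{1816}\right) + \frac{9245644}{1562601}} = \frac{1}{\frac{5389}{1816} + \frac{9245644}{1562601}} = \frac{1}{\frac{25210946293}{2837683416}} = \frac{2837683416}{25210946293}$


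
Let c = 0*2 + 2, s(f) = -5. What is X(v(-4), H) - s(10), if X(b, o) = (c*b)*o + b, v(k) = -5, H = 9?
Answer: -90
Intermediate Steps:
c = 2 (c = 0 + 2 = 2)
X(b, o) = b + 2*b*o (X(b, o) = (2*b)*o + b = 2*b*o + b = b + 2*b*o)
X(v(-4), H) - s(10) = -5*(1 + 2*9) - 1*(-5) = -5*(1 + 18) + 5 = -5*19 + 5 = -95 + 5 = -90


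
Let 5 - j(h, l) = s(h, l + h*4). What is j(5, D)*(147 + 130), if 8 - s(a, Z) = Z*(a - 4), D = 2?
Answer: 5263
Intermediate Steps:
s(a, Z) = 8 - Z*(-4 + a) (s(a, Z) = 8 - Z*(a - 4) = 8 - Z*(-4 + a))
j(h, l) = -3 - 16*h - 4*l + h*(l + 4*h) (j(h, l) = 5 - (8 + 4*(l + h*4) - (l + h*4)*h) = 5 - (8 + 4*(l + 4*h) - (l + 4*h)*h) = 5 - (8 + (4*l + 16*h) - h*(l + 4*h)) = 5 - (8 + 4*l + 16*h - h*(l + 4*h)) = 5 + (-8 - 16*h - 4*l + h*(l + 4*h)) = -3 - 16*h - 4*l + h*(l + 4*h))
j(5, D)*(147 + 130) = (-3 - 16*5 - 4*2 + 5*(2 + 4*5))*(147 + 130) = (-3 - 80 - 8 + 5*(2 + 20))*277 = (-3 - 80 - 8 + 5*22)*277 = (-3 - 80 - 8 + 110)*277 = 19*277 = 5263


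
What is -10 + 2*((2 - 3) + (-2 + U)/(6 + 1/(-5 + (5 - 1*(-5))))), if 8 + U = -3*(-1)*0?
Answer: -472/31 ≈ -15.226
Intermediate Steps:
U = -8 (U = -8 - 3*(-1)*0 = -8 + 3*0 = -8 + 0 = -8)
-10 + 2*((2 - 3) + (-2 + U)/(6 + 1/(-5 + (5 - 1*(-5))))) = -10 + 2*((2 - 3) + (-2 - 8)/(6 + 1/(-5 + (5 - 1*(-5))))) = -10 + 2*(-1 - 10/(6 + 1/(-5 + (5 + 5)))) = -10 + 2*(-1 - 10/(6 + 1/(-5 + 10))) = -10 + 2*(-1 - 10/(6 + 1/5)) = -10 + 2*(-1 - 10/(6 + ⅕)) = -10 + 2*(-1 - 10/31/5) = -10 + 2*(-1 - 10*5/31) = -10 + 2*(-1 - 50/31) = -10 + 2*(-81/31) = -10 - 162/31 = -472/31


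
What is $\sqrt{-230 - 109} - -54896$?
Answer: $54896 + i \sqrt{339} \approx 54896.0 + 18.412 i$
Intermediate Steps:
$\sqrt{-230 - 109} - -54896 = \sqrt{-339} + 54896 = i \sqrt{339} + 54896 = 54896 + i \sqrt{339}$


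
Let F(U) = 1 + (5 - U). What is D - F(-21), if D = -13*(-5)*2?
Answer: 103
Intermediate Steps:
F(U) = 6 - U
D = 130 (D = 65*2 = 130)
D - F(-21) = 130 - (6 - 1*(-21)) = 130 - (6 + 21) = 130 - 1*27 = 130 - 27 = 103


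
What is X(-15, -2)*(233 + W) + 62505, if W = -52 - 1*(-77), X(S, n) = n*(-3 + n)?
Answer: 65085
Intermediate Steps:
W = 25 (W = -52 + 77 = 25)
X(-15, -2)*(233 + W) + 62505 = (-2*(-3 - 2))*(233 + 25) + 62505 = -2*(-5)*258 + 62505 = 10*258 + 62505 = 2580 + 62505 = 65085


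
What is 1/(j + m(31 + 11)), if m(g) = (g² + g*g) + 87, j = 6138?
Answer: 1/9753 ≈ 0.00010253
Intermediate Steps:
m(g) = 87 + 2*g² (m(g) = (g² + g²) + 87 = 2*g² + 87 = 87 + 2*g²)
1/(j + m(31 + 11)) = 1/(6138 + (87 + 2*(31 + 11)²)) = 1/(6138 + (87 + 2*42²)) = 1/(6138 + (87 + 2*1764)) = 1/(6138 + (87 + 3528)) = 1/(6138 + 3615) = 1/9753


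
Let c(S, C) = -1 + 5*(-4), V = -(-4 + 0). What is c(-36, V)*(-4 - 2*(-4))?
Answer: -84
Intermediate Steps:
V = 4 (V = -1*(-4) = 4)
c(S, C) = -21 (c(S, C) = -1 - 20 = -21)
c(-36, V)*(-4 - 2*(-4)) = -21*(-4 - 2*(-4)) = -21*(-4 + 8) = -21*4 = -84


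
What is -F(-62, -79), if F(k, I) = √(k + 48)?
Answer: -I*√14 ≈ -3.7417*I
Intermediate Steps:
F(k, I) = √(48 + k)
-F(-62, -79) = -√(48 - 62) = -√(-14) = -I*√14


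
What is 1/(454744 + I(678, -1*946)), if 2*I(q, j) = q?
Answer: 1/455083 ≈ 2.1974e-6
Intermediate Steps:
I(q, j) = q/2
1/(454744 + I(678, -1*946)) = 1/(454744 + (1/2)*678) = 1/(454744 + 339) = 1/455083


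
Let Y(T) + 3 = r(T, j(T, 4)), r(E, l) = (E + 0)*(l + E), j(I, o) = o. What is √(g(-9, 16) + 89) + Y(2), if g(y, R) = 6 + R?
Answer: 9 + √111 ≈ 19.536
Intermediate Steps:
r(E, l) = E*(E + l)
Y(T) = -3 + T*(4 + T) (Y(T) = -3 + T*(T + 4) = -3 + T*(4 + T))
√(g(-9, 16) + 89) + Y(2) = √((6 + 16) + 89) + (-3 + 2*(4 + 2)) = √(22 + 89) + (-3 + 2*6) = √111 + (-3 + 12) = √111 + 9 = 9 + √111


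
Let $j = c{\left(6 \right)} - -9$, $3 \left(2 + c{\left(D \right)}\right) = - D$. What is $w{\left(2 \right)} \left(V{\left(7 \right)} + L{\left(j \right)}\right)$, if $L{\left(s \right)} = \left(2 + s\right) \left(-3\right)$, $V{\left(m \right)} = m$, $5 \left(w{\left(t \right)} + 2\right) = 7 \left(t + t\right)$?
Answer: $- \frac{252}{5} \approx -50.4$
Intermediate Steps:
$c{\left(D \right)} = -2 - \frac{D}{3}$ ($c{\left(D \right)} = -2 + \frac{\left(-1\right) D}{3} = -2 - \frac{D}{3}$)
$w{\left(t \right)} = -2 + \frac{14 t}{5}$ ($w{\left(t \right)} = -2 + \frac{7 \left(t + t\right)}{5} = -2 + \frac{7 \cdot 2 t}{5} = -2 + \frac{14 t}{5}$)
$j = 5$ ($j = \left(-2 - 2\right) - -9 = \left(-2 - 2\right) + 9 = -4 + 9 = 5$)
$L{\left(s \right)} = -6 - 3 s$
$w{\left(2 \right)} \left(V{\left(7 \right)} + L{\left(j \right)}\right) = \left(-2 + \frac{14}{5} \cdot 2\right) \left(7 - 21\right) = \left(-2 + \frac{28}{5}\right) \left(7 - 21\right) = \frac{18 \left(7 - 21\right)}{5} = \frac{18}{5} \left(-14\right) = - \frac{252}{5}$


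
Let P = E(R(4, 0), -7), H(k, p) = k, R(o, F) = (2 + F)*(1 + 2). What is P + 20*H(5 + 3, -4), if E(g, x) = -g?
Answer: 154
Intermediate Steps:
R(o, F) = 6 + 3*F (R(o, F) = (2 + F)*3 = 6 + 3*F)
P = -6 (P = -(6 + 3*0) = -(6 + 0) = -1*6 = -6)
P + 20*H(5 + 3, -4) = -6 + 20*(5 + 3) = -6 + 20*8 = -6 + 160 = 154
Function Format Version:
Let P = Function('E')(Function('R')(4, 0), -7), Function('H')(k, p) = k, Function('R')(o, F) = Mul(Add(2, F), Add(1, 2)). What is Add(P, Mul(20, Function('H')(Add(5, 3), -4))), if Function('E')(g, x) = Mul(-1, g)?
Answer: 154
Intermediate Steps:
Function('R')(o, F) = Add(6, Mul(3, F)) (Function('R')(o, F) = Mul(Add(2, F), 3) = Add(6, Mul(3, F)))
P = -6 (P = Mul(-1, Add(6, Mul(3, 0))) = Mul(-1, Add(6, 0)) = Mul(-1, 6) = -6)
Add(P, Mul(20, Function('H')(Add(5, 3), -4))) = Add(-6, Mul(20, Add(5, 3))) = Add(-6, Mul(20, 8)) = Add(-6, 160) = 154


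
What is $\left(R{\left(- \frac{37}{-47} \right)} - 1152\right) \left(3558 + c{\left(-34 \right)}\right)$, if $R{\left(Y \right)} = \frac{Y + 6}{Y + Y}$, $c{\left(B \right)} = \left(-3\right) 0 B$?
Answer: $- \frac{151088691}{37} \approx -4.0835 \cdot 10^{6}$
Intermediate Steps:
$c{\left(B \right)} = 0$ ($c{\left(B \right)} = 0 B = 0$)
$R{\left(Y \right)} = \frac{6 + Y}{2 Y}$
$\left(R{\left(- \frac{37}{-47} \right)} - 1152\right) \left(3558 + c{\left(-34 \right)}\right) = \left(\frac{6 - \frac{37}{-47}}{2 \left(- \frac{37}{-47}\right)} - 1152\right) \left(3558 + 0\right) = \left(\frac{6 - - \frac{37}{47}}{2 \left(\left(-37\right) \left(- \frac{1}{47}\right)\right)} - 1152\right) 3558 = \left(\frac{6 + \frac{37}{47}}{2 \cdot \frac{37}{47}} - 1152\right) 3558 = \left(\frac{1}{2} \cdot \frac{47}{37} \cdot \frac{319}{47} - 1152\right) 3558 = \left(\frac{319}{74} - 1152\right) 3558 = \left(- \frac{84929}{74}\right) 3558 = - \frac{151088691}{37}$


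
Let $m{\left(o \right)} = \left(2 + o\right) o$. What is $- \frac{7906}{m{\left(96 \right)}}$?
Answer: $- \frac{3953}{4704} \approx -0.84035$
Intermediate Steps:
$m{\left(o \right)} = o \left(2 + o\right)$
$- \frac{7906}{m{\left(96 \right)}} = - \frac{7906}{96 \left(2 + 96\right)} = - \frac{7906}{96 \cdot 98} = - \frac{7906}{9408} = \left(-7906\right) \frac{1}{9408} = - \frac{3953}{4704}$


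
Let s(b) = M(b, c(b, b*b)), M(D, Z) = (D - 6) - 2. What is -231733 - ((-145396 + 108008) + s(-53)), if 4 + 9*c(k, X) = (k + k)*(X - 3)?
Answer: -194284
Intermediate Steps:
c(k, X) = -4/9 + 2*k*(-3 + X)/9 (c(k, X) = -4/9 + ((k + k)*(X - 3))/9 = -4/9 + ((2*k)*(-3 + X))/9 = -4/9 + (2*k*(-3 + X))/9 = -4/9 + 2*k*(-3 + X)/9)
M(D, Z) = -8 + D (M(D, Z) = (-6 + D) - 2 = -8 + D)
s(b) = -8 + b
-231733 - ((-145396 + 108008) + s(-53)) = -231733 - ((-145396 + 108008) + (-8 - 53)) = -231733 - (-37388 - 61) = -231733 - 1*(-37449) = -231733 + 37449 = -194284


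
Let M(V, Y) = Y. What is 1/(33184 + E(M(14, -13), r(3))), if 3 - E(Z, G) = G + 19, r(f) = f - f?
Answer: 1/33168 ≈ 3.0150e-5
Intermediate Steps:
r(f) = 0
E(Z, G) = -16 - G (E(Z, G) = 3 - (G + 19) = 3 - (19 + G) = 3 + (-19 - G) = -16 - G)
1/(33184 + E(M(14, -13), r(3))) = 1/(33184 + (-16 - 1*0)) = 1/(33184 + (-16 + 0)) = 1/(33184 - 16) = 1/33168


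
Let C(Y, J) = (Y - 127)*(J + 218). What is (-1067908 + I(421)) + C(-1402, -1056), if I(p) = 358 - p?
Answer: 213331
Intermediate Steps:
C(Y, J) = (-127 + Y)*(218 + J)
(-1067908 + I(421)) + C(-1402, -1056) = (-1067908 + (358 - 1*421)) + (-27686 - 127*(-1056) + 218*(-1402) - 1056*(-1402)) = (-1067908 + (358 - 421)) + (-27686 + 134112 - 305636 + 1480512) = (-1067908 - 63) + 1281302 = -1067971 + 1281302 = 213331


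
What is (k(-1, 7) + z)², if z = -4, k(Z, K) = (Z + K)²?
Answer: 1024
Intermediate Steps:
k(Z, K) = (K + Z)²
(k(-1, 7) + z)² = ((7 - 1)² - 4)² = (6² - 4)² = (36 - 4)² = 32² = 1024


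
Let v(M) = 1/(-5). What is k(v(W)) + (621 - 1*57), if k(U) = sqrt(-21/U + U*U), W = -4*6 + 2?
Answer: 564 + sqrt(2626)/5 ≈ 574.25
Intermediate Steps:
W = -22 (W = -24 + 2 = -22)
v(M) = -1/5
k(U) = sqrt(U**2 - 21/U) (k(U) = sqrt(-21/U + U**2) = sqrt(U**2 - 21/U))
k(v(W)) + (621 - 1*57) = sqrt((-21 + (-1/5)**3)/(-1/5)) + (621 - 1*57) = sqrt(-5*(-21 - 1/125)) + (621 - 57) = sqrt(-5*(-2626/125)) + 564 = sqrt(2626/25) + 564 = sqrt(2626)/5 + 564 = 564 + sqrt(2626)/5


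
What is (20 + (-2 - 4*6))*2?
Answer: -12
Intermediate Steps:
(20 + (-2 - 4*6))*2 = (20 + (-2 - 24))*2 = (20 - 26)*2 = -6*2 = -12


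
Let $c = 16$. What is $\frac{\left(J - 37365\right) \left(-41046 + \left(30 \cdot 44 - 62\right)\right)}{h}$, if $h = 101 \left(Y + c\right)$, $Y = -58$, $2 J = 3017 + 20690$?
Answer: $- \frac{72503683}{303} \approx -2.3929 \cdot 10^{5}$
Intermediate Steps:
$J = \frac{23707}{2}$ ($J = \frac{3017 + 20690}{2} = \frac{1}{2} \cdot 23707 = \frac{23707}{2} \approx 11854.0$)
$h = -4242$ ($h = 101 \left(-58 + 16\right) = 101 \left(-42\right) = -4242$)
$\frac{\left(J - 37365\right) \left(-41046 + \left(30 \cdot 44 - 62\right)\right)}{h} = \frac{\left(\frac{23707}{2} - 37365\right) \left(-41046 + \left(30 \cdot 44 - 62\right)\right)}{-4242} = - \frac{51023 \left(-41046 + \left(1320 - 62\right)\right)}{2} \left(- \frac{1}{4242}\right) = - \frac{51023 \left(-41046 + 1258\right)}{2} \left(- \frac{1}{4242}\right) = \left(- \frac{51023}{2}\right) \left(-39788\right) \left(- \frac{1}{4242}\right) = 1015051562 \left(- \frac{1}{4242}\right) = - \frac{72503683}{303}$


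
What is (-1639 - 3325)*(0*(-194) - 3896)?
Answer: 19339744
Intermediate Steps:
(-1639 - 3325)*(0*(-194) - 3896) = -4964*(0 - 3896) = -4964*(-3896) = 19339744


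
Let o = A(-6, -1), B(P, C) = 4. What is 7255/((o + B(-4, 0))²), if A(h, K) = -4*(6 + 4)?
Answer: 7255/1296 ≈ 5.5980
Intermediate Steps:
A(h, K) = -40 (A(h, K) = -4*10 = -40)
o = -40
7255/((o + B(-4, 0))²) = 7255/((-40 + 4)²) = 7255/((-36)²) = 7255/1296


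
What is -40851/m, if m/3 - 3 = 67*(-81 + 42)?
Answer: 1513/290 ≈ 5.2172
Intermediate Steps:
m = -7830 (m = 9 + 3*(67*(-81 + 42)) = 9 + 3*(67*(-39)) = 9 + 3*(-2613) = 9 - 7839 = -7830)
-40851/m = -40851/(-7830) = -40851*(-1/7830) = 1513/290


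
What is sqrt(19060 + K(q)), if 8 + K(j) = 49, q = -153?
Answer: sqrt(19101) ≈ 138.21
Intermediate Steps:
K(j) = 41 (K(j) = -8 + 49 = 41)
sqrt(19060 + K(q)) = sqrt(19060 + 41) = sqrt(19101)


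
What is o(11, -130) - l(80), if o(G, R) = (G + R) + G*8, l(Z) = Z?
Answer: -111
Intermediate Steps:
o(G, R) = R + 9*G (o(G, R) = (G + R) + 8*G = R + 9*G)
o(11, -130) - l(80) = (-130 + 9*11) - 1*80 = (-130 + 99) - 80 = -31 - 80 = -111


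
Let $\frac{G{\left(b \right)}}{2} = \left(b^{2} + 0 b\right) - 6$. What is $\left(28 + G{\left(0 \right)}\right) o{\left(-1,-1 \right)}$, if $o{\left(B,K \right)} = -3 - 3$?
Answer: $-96$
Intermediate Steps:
$o{\left(B,K \right)} = -6$
$G{\left(b \right)} = -12 + 2 b^{2}$ ($G{\left(b \right)} = 2 \left(\left(b^{2} + 0 b\right) - 6\right) = 2 \left(\left(b^{2} + 0\right) - 6\right) = 2 \left(b^{2} - 6\right) = 2 \left(-6 + b^{2}\right) = -12 + 2 b^{2}$)
$\left(28 + G{\left(0 \right)}\right) o{\left(-1,-1 \right)} = \left(28 - \left(12 - 2 \cdot 0^{2}\right)\right) \left(-6\right) = \left(28 + \left(-12 + 2 \cdot 0\right)\right) \left(-6\right) = \left(28 + \left(-12 + 0\right)\right) \left(-6\right) = \left(28 - 12\right) \left(-6\right) = 16 \left(-6\right) = -96$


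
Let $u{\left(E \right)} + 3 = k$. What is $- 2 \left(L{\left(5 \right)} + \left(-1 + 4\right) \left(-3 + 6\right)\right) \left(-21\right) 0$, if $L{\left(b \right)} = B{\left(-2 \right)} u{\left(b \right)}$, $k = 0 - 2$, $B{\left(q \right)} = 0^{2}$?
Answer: $0$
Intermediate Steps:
$B{\left(q \right)} = 0$
$k = -2$
$u{\left(E \right)} = -5$ ($u{\left(E \right)} = -3 - 2 = -5$)
$L{\left(b \right)} = 0$ ($L{\left(b \right)} = 0 \left(-5\right) = 0$)
$- 2 \left(L{\left(5 \right)} + \left(-1 + 4\right) \left(-3 + 6\right)\right) \left(-21\right) 0 = - 2 \left(0 + \left(-1 + 4\right) \left(-3 + 6\right)\right) \left(-21\right) 0 = - 2 \left(0 + 3 \cdot 3\right) \left(-21\right) 0 = - 2 \left(0 + 9\right) \left(-21\right) 0 = \left(-2\right) 9 \left(-21\right) 0 = \left(-18\right) \left(-21\right) 0 = 378 \cdot 0 = 0$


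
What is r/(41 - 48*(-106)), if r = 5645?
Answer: 5645/5129 ≈ 1.1006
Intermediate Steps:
r/(41 - 48*(-106)) = 5645/(41 - 48*(-106)) = 5645/(41 + 5088) = 5645/5129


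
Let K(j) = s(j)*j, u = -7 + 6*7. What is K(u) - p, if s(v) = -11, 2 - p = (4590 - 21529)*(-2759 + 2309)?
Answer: 7622163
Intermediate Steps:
u = 35 (u = -7 + 42 = 35)
p = -7622548 (p = 2 - (4590 - 21529)*(-2759 + 2309) = 2 - (-16939)*(-450) = 2 - 1*7622550 = 2 - 7622550 = -7622548)
K(j) = -11*j
K(u) - p = -11*35 - 1*(-7622548) = -385 + 7622548 = 7622163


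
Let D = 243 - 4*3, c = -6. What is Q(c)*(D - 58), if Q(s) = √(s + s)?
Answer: 346*I*√3 ≈ 599.29*I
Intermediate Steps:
D = 231 (D = 243 - 12 = 231)
Q(s) = √2*√s (Q(s) = √(2*s) = √2*√s)
Q(c)*(D - 58) = (√2*√(-6))*(231 - 58) = (√2*(I*√6))*173 = (2*I*√3)*173 = 346*I*√3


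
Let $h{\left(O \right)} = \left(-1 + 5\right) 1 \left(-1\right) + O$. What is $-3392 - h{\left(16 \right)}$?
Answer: $-3404$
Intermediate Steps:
$h{\left(O \right)} = -4 + O$ ($h{\left(O \right)} = 4 \left(-1\right) + O = -4 + O$)
$-3392 - h{\left(16 \right)} = -3392 - \left(-4 + 16\right) = -3392 - 12 = -3404$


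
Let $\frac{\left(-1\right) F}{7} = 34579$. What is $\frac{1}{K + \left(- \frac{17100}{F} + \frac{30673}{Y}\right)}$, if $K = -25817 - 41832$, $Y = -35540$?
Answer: $- \frac{8602563620}{581961643087049} \approx -1.4782 \cdot 10^{-5}$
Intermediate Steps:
$F = -242053$ ($F = \left(-7\right) 34579 = -242053$)
$K = -67649$ ($K = -25817 - 41832 = -67649$)
$\frac{1}{K + \left(- \frac{17100}{F} + \frac{30673}{Y}\right)} = \frac{1}{-67649 + \left(- \frac{17100}{-242053} + \frac{30673}{-35540}\right)} = \frac{1}{-67649 + \left(\left(-17100\right) \left(- \frac{1}{242053}\right) + 30673 \left(- \frac{1}{35540}\right)\right)} = \frac{1}{-67649 + \left(\frac{17100}{242053} - \frac{30673}{35540}\right)} = \frac{1}{-67649 - \frac{6816757669}{8602563620}} = \frac{1}{- \frac{581961643087049}{8602563620}} = - \frac{8602563620}{581961643087049}$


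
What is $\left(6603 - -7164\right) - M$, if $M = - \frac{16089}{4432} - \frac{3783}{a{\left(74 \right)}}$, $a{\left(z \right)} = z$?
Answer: $\frac{2266546149}{163984} \approx 13822.0$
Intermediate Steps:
$M = - \frac{8978421}{163984}$ ($M = - \frac{16089}{4432} - \frac{3783}{74} = - \frac{8978421}{163984} \approx -54.752$)
$\left(6603 - -7164\right) - M = \left(6603 - -7164\right) - - \frac{8978421}{163984} = \left(6603 + 7164\right) + \frac{8978421}{163984} = 13767 + \frac{8978421}{163984} = \frac{2266546149}{163984}$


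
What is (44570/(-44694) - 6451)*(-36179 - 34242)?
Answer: 781038130094/1719 ≈ 4.5436e+8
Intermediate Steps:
(44570/(-44694) - 6451)*(-36179 - 34242) = (44570*(-1/44694) - 6451)*(-70421) = (-22285/22347 - 6451)*(-70421) = -144182782/22347*(-70421) = 781038130094/1719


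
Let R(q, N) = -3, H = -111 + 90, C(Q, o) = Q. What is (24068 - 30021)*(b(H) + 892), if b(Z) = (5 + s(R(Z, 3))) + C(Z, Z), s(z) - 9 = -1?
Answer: -5262452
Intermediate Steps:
H = -21
s(z) = 8 (s(z) = 9 - 1 = 8)
b(Z) = 13 + Z (b(Z) = (5 + 8) + Z = 13 + Z)
(24068 - 30021)*(b(H) + 892) = (24068 - 30021)*((13 - 21) + 892) = -5953*(-8 + 892) = -5953*884 = -5262452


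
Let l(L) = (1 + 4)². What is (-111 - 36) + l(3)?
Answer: -122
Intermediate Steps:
l(L) = 25 (l(L) = 5² = 25)
(-111 - 36) + l(3) = (-111 - 36) + 25 = -147 + 25 = -122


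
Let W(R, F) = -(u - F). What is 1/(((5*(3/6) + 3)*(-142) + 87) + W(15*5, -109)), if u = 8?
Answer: -1/811 ≈ -0.0012330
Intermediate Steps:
W(R, F) = -8 + F (W(R, F) = -(8 - F) = -8 + F)
1/(((5*(3/6) + 3)*(-142) + 87) + W(15*5, -109)) = 1/(((5*(3/6) + 3)*(-142) + 87) + (-8 - 109)) = 1/(((5*(3*(1/6)) + 3)*(-142) + 87) - 117) = 1/(((5*(1/2) + 3)*(-142) + 87) - 117) = 1/(((5/2 + 3)*(-142) + 87) - 117) = 1/(((11/2)*(-142) + 87) - 117) = 1/((-781 + 87) - 117) = 1/(-694 - 117) = 1/(-811) = -1/811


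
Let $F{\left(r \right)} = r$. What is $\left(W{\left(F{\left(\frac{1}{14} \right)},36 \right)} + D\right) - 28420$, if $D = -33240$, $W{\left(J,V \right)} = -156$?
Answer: $-61816$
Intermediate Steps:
$\left(W{\left(F{\left(\frac{1}{14} \right)},36 \right)} + D\right) - 28420 = \left(-156 - 33240\right) - 28420 = -33396 - 28420 = -61816$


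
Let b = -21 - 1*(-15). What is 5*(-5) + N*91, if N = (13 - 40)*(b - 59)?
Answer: 159680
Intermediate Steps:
b = -6 (b = -21 + 15 = -6)
N = 1755 (N = (13 - 40)*(-6 - 59) = -27*(-65) = 1755)
5*(-5) + N*91 = 5*(-5) + 1755*91 = -25 + 159705 = 159680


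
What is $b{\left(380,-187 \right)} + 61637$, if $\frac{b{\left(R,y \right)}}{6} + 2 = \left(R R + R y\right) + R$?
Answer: $503945$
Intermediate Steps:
$b{\left(R,y \right)} = -12 + 6 R + 6 R^{2} + 6 R y$ ($b{\left(R,y \right)} = -12 + 6 \left(\left(R R + R y\right) + R\right) = -12 + 6 \left(\left(R^{2} + R y\right) + R\right) = -12 + 6 \left(R + R^{2} + R y\right) = -12 + \left(6 R + 6 R^{2} + 6 R y\right) = -12 + 6 R + 6 R^{2} + 6 R y$)
$b{\left(380,-187 \right)} + 61637 = \left(-12 + 6 \cdot 380 + 6 \cdot 380^{2} + 6 \cdot 380 \left(-187\right)\right) + 61637 = \left(-12 + 2280 + 6 \cdot 144400 - 426360\right) + 61637 = \left(-12 + 2280 + 866400 - 426360\right) + 61637 = 442308 + 61637 = 503945$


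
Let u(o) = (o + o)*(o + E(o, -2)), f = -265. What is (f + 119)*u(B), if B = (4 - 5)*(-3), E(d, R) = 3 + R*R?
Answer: -8760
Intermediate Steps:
E(d, R) = 3 + R²
B = 3 (B = -1*(-3) = 3)
u(o) = 2*o*(7 + o) (u(o) = (o + o)*(o + (3 + (-2)²)) = (2*o)*(o + (3 + 4)) = (2*o)*(o + 7) = (2*o)*(7 + o) = 2*o*(7 + o))
(f + 119)*u(B) = (-265 + 119)*(2*3*(7 + 3)) = -292*3*10 = -146*60 = -8760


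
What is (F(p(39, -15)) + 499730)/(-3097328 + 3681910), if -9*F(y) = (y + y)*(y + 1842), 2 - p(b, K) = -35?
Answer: 2179262/2630619 ≈ 0.82842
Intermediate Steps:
p(b, K) = 37 (p(b, K) = 2 - 1*(-35) = 2 + 35 = 37)
F(y) = -2*y*(1842 + y)/9 (F(y) = -(y + y)*(y + 1842)/9 = -2*y*(1842 + y)/9)
(F(p(39, -15)) + 499730)/(-3097328 + 3681910) = (-2/9*37*(1842 + 37) + 499730)/(-3097328 + 3681910) = (-2/9*37*1879 + 499730)/584582 = (-139046/9 + 499730)*(1/584582) = (4358524/9)*(1/584582) = 2179262/2630619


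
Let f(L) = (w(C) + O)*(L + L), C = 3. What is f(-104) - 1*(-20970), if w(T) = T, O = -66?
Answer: 34074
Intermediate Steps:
f(L) = -126*L (f(L) = (3 - 66)*(L + L) = -126*L)
f(-104) - 1*(-20970) = -126*(-104) - 1*(-20970) = 13104 + 20970 = 34074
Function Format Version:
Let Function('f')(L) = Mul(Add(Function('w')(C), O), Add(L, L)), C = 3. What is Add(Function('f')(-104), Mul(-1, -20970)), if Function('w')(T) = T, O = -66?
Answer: 34074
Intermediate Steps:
Function('f')(L) = Mul(-126, L) (Function('f')(L) = Mul(Add(3, -66), Add(L, L)) = Mul(-63, Mul(2, L)) = Mul(-126, L))
Add(Function('f')(-104), Mul(-1, -20970)) = Add(Mul(-126, -104), Mul(-1, -20970)) = Add(13104, 20970) = 34074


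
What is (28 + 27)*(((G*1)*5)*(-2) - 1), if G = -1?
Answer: 495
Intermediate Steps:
(28 + 27)*(((G*1)*5)*(-2) - 1) = (28 + 27)*((-1*1*5)*(-2) - 1) = 55*(-1*5*(-2) - 1) = 55*(-5*(-2) - 1) = 55*(10 - 1) = 55*9 = 495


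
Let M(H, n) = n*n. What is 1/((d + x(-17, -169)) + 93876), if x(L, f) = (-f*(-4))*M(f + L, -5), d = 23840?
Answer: 1/100816 ≈ 9.9191e-6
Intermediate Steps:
M(H, n) = n²
x(L, f) = 100*f (x(L, f) = (-f*(-4))*(-5)² = (4*f)*25 = 100*f)
1/((d + x(-17, -169)) + 93876) = 1/((23840 + 100*(-169)) + 93876) = 1/((23840 - 16900) + 93876) = 1/(6940 + 93876) = 1/100816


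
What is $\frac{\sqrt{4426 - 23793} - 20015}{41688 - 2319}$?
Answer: $- \frac{20015}{39369} + \frac{i \sqrt{19367}}{39369} \approx -0.5084 + 0.0035349 i$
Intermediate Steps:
$\frac{\sqrt{4426 - 23793} - 20015}{41688 - 2319} = \frac{\sqrt{-19367} - 20015}{39369} = \left(i \sqrt{19367} - 20015\right) \frac{1}{39369} = \left(-20015 + i \sqrt{19367}\right) \frac{1}{39369} = - \frac{20015}{39369} + \frac{i \sqrt{19367}}{39369}$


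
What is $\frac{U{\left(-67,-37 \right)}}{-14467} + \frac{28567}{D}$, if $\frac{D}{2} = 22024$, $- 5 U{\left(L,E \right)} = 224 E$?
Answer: $\frac{45981733}{86113840} \approx 0.53396$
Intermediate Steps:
$U{\left(L,E \right)} = - \frac{224 E}{5}$
$D = 44048$ ($D = 2 \cdot 22024 = 44048$)
$\frac{U{\left(-67,-37 \right)}}{-14467} + \frac{28567}{D} = \frac{\left(- \frac{224}{5}\right) \left(-37\right)}{-14467} + \frac{28567}{44048} = \frac{8288}{5} \left(- \frac{1}{14467}\right) + 28567 \cdot \frac{1}{44048} = - \frac{224}{1955} + \frac{28567}{44048} = \frac{45981733}{86113840}$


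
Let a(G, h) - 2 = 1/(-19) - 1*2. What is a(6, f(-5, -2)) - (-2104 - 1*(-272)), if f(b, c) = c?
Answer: 34807/19 ≈ 1831.9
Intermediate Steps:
a(G, h) = -1/19 (a(G, h) = 2 + (1/(-19) - 1*2) = 2 + (-1/19 - 2) = 2 - 39/19 = -1/19)
a(6, f(-5, -2)) - (-2104 - 1*(-272)) = -1/19 - (-2104 - 1*(-272)) = -1/19 - (-2104 + 272) = -1/19 - 1*(-1832) = -1/19 + 1832 = 34807/19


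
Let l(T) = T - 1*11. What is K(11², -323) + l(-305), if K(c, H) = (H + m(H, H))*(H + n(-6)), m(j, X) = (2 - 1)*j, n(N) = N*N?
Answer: 185086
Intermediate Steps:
n(N) = N²
l(T) = -11 + T (l(T) = T - 11 = -11 + T)
m(j, X) = j (m(j, X) = 1*j = j)
K(c, H) = 2*H*(36 + H) (K(c, H) = (H + H)*(H + (-6)²) = (2*H)*(H + 36) = (2*H)*(36 + H) = 2*H*(36 + H))
K(11², -323) + l(-305) = 2*(-323)*(36 - 323) + (-11 - 305) = 2*(-323)*(-287) - 316 = 185402 - 316 = 185086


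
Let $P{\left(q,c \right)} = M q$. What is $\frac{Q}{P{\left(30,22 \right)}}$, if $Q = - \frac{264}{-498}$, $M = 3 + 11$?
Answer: $\frac{11}{8715} \approx 0.0012622$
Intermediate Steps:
$M = 14$
$P{\left(q,c \right)} = 14 q$
$Q = \frac{44}{83}$ ($Q = \left(-264\right) \left(- \frac{1}{498}\right) = \frac{44}{83} \approx 0.53012$)
$\frac{Q}{P{\left(30,22 \right)}} = \frac{44}{83 \cdot 14 \cdot 30} = \frac{44}{83 \cdot 420} = \frac{44}{83} \cdot \frac{1}{420} = \frac{11}{8715}$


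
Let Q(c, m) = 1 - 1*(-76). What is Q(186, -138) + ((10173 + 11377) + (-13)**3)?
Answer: 19430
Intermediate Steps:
Q(c, m) = 77 (Q(c, m) = 1 + 76 = 77)
Q(186, -138) + ((10173 + 11377) + (-13)**3) = 77 + ((10173 + 11377) + (-13)**3) = 77 + (21550 - 2197) = 77 + 19353 = 19430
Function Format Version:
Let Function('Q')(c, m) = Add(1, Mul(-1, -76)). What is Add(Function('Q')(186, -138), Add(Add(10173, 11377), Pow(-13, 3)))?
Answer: 19430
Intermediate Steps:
Function('Q')(c, m) = 77 (Function('Q')(c, m) = Add(1, 76) = 77)
Add(Function('Q')(186, -138), Add(Add(10173, 11377), Pow(-13, 3))) = Add(77, Add(Add(10173, 11377), Pow(-13, 3))) = Add(77, Add(21550, -2197)) = Add(77, 19353) = 19430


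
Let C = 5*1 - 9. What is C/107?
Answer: -4/107 ≈ -0.037383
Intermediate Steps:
C = -4 (C = 5 - 9 = -4)
C/107 = -4/107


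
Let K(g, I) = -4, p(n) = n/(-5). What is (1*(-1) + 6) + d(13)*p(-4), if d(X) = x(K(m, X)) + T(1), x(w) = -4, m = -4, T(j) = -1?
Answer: 1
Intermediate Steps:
p(n) = -n/5 (p(n) = n*(-⅕) = -n/5)
d(X) = -5 (d(X) = -4 - 1 = -5)
(1*(-1) + 6) + d(13)*p(-4) = (1*(-1) + 6) - (-1)*(-4) = (-1 + 6) - 5*⅘ = 5 - 4 = 1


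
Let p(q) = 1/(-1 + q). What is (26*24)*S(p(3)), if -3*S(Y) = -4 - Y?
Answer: 936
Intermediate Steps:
S(Y) = 4/3 + Y/3 (S(Y) = -(-4 - Y)/3 = 4/3 + Y/3)
(26*24)*S(p(3)) = (26*24)*(4/3 + 1/(3*(-1 + 3))) = 624*(4/3 + (⅓)/2) = 624*(4/3 + (⅓)*(½)) = 624*(4/3 + ⅙) = 624*(3/2) = 936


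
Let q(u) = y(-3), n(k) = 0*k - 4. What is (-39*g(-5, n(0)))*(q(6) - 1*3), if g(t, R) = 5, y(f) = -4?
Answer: 1365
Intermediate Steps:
n(k) = -4 (n(k) = 0 - 4 = -4)
q(u) = -4
(-39*g(-5, n(0)))*(q(6) - 1*3) = (-39*5)*(-4 - 1*3) = -195*(-4 - 3) = -195*(-7) = 1365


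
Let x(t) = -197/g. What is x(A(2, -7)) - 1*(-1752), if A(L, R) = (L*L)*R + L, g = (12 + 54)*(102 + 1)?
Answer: 11909899/6798 ≈ 1752.0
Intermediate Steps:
g = 6798 (g = 66*103 = 6798)
A(L, R) = L + R*L**2 (A(L, R) = L**2*R + L = R*L**2 + L = L + R*L**2)
x(t) = -197/6798
x(A(2, -7)) - 1*(-1752) = -197/6798 - 1*(-1752) = -197/6798 + 1752 = 11909899/6798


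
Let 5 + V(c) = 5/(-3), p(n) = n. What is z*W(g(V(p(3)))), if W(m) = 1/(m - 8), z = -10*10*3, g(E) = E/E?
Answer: 300/7 ≈ 42.857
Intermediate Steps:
V(c) = -20/3 (V(c) = -5 + 5/(-3) = -5 + 5*(-⅓) = -5 - 5/3 = -20/3)
g(E) = 1
z = -300 (z = -100*3 = -300)
W(m) = 1/(-8 + m)
z*W(g(V(p(3)))) = -300/(-8 + 1) = -300/(-7) = -300*(-⅐) = 300/7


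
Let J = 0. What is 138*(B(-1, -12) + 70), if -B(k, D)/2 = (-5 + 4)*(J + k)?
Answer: 9384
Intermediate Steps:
B(k, D) = 2*k (B(k, D) = -2*(-5 + 4)*(0 + k) = -(-2)*k = 2*k)
138*(B(-1, -12) + 70) = 138*(2*(-1) + 70) = 138*(-2 + 70) = 138*68 = 9384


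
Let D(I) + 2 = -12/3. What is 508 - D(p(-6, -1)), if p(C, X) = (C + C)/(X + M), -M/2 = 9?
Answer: 514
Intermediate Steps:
M = -18 (M = -2*9 = -18)
p(C, X) = 2*C/(-18 + X) (p(C, X) = (C + C)/(X - 18) = (2*C)/(-18 + X) = 2*C/(-18 + X))
D(I) = -6 (D(I) = -2 - 12/3 = -2 - 12*⅓ = -2 - 4 = -6)
508 - D(p(-6, -1)) = 508 - 1*(-6) = 508 + 6 = 514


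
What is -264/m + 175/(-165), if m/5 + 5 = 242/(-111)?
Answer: 827557/131505 ≈ 6.2930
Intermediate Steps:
m = -3985/111 (m = -25 + 5*(242/(-111)) = -25 + 5*(242*(-1/111)) = -25 + 5*(-242/111) = -25 - 1210/111 = -3985/111 ≈ -35.901)
-264/m + 175/(-165) = -264/(-3985/111) + 175/(-165) = -264*(-111/3985) + 175*(-1/165) = 29304/3985 - 35/33 = 827557/131505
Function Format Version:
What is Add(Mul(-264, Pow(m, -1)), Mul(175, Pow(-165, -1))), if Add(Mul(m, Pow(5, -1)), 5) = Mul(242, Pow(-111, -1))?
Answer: Rational(827557, 131505) ≈ 6.2930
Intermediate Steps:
m = Rational(-3985, 111) (m = Add(-25, Mul(5, Mul(242, Pow(-111, -1)))) = Add(-25, Mul(5, Mul(242, Rational(-1, 111)))) = Add(-25, Mul(5, Rational(-242, 111))) = Add(-25, Rational(-1210, 111)) = Rational(-3985, 111) ≈ -35.901)
Add(Mul(-264, Pow(m, -1)), Mul(175, Pow(-165, -1))) = Add(Mul(-264, Pow(Rational(-3985, 111), -1)), Mul(175, Pow(-165, -1))) = Add(Mul(-264, Rational(-111, 3985)), Mul(175, Rational(-1, 165))) = Add(Rational(29304, 3985), Rational(-35, 33)) = Rational(827557, 131505)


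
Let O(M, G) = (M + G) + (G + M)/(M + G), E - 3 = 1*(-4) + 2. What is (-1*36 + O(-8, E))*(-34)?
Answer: 1428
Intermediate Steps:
E = 1 (E = 3 + (1*(-4) + 2) = 3 + (-4 + 2) = 3 - 2 = 1)
O(M, G) = 1 + G + M (O(M, G) = (G + M) + (G + M)/(G + M) = (G + M) + 1 = 1 + G + M)
(-1*36 + O(-8, E))*(-34) = (-1*36 + (1 + 1 - 8))*(-34) = (-36 - 6)*(-34) = -42*(-34) = 1428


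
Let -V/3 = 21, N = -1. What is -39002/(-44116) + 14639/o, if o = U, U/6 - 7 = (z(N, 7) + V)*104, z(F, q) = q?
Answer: 89429210/192467079 ≈ 0.46465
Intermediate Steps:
V = -63 (V = -3*21 = -63)
U = -34902 (U = 42 + 6*((7 - 63)*104) = 42 + 6*(-56*104) = 42 + 6*(-5824) = 42 - 34944 = -34902)
o = -34902
-39002/(-44116) + 14639/o = -39002/(-44116) + 14639/(-34902) = -39002*(-1/44116) + 14639*(-1/34902) = 19501/22058 - 14639/34902 = 89429210/192467079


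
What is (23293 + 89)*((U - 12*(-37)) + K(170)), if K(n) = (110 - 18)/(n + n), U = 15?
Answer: 912786516/85 ≈ 1.0739e+7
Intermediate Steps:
K(n) = 46/n (K(n) = 92/((2*n)) = 92*(1/(2*n)) = 46/n)
(23293 + 89)*((U - 12*(-37)) + K(170)) = (23293 + 89)*((15 - 12*(-37)) + 46/170) = 23382*((15 + 444) + 46*(1/170)) = 23382*(459 + 23/85) = 23382*(39038/85) = 912786516/85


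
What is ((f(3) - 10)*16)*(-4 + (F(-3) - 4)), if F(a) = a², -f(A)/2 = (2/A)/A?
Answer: -1504/9 ≈ -167.11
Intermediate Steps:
f(A) = -4/A² (f(A) = -2*2/A/A = -4/A²)
((f(3) - 10)*16)*(-4 + (F(-3) - 4)) = ((-4/3² - 10)*16)*(-4 + ((-3)² - 4)) = ((-4*⅑ - 10)*16)*(-4 + (9 - 4)) = ((-4/9 - 10)*16)*(-4 + 5) = -94/9*16*1 = -1504/9*1 = -1504/9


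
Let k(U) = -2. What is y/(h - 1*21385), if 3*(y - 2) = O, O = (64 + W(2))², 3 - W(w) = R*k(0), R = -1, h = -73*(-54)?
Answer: -4231/52329 ≈ -0.080854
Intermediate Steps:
h = 3942
W(w) = 1 (W(w) = 3 - (-1)*(-2) = 3 - 1*2 = 3 - 2 = 1)
O = 4225 (O = (64 + 1)² = 65² = 4225)
y = 4231/3 (y = 2 + (⅓)*4225 = 2 + 4225/3 = 4231/3 ≈ 1410.3)
y/(h - 1*21385) = 4231/(3*(3942 - 1*21385)) = 4231/(3*(3942 - 21385)) = (4231/3)/(-17443) = (4231/3)*(-1/17443) = -4231/52329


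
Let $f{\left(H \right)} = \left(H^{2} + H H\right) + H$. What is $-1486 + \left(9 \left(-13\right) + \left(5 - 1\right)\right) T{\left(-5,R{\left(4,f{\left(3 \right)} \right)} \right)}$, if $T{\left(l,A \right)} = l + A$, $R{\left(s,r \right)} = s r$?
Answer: $-10413$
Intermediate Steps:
$f{\left(H \right)} = H + 2 H^{2}$ ($f{\left(H \right)} = \left(H^{2} + H^{2}\right) + H = 2 H^{2} + H = H + 2 H^{2}$)
$R{\left(s,r \right)} = r s$
$T{\left(l,A \right)} = A + l$
$-1486 + \left(9 \left(-13\right) + \left(5 - 1\right)\right) T{\left(-5,R{\left(4,f{\left(3 \right)} \right)} \right)} = -1486 + \left(9 \left(-13\right) + \left(5 - 1\right)\right) \left(3 \left(1 + 2 \cdot 3\right) 4 - 5\right) = -1486 + \left(-117 + \left(5 - 1\right)\right) \left(3 \left(1 + 6\right) 4 - 5\right) = -1486 + \left(-117 + 4\right) \left(3 \cdot 7 \cdot 4 - 5\right) = -1486 - 113 \left(21 \cdot 4 - 5\right) = -1486 - 113 \left(84 - 5\right) = -1486 - 8927 = -10413$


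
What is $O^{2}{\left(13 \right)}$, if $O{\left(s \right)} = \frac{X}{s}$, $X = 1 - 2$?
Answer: $\frac{1}{169} \approx 0.0059172$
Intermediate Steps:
$X = -1$
$O{\left(s \right)} = - \frac{1}{s}$
$O^{2}{\left(13 \right)} = \left(- \frac{1}{13}\right)^{2} = \frac{1}{169}$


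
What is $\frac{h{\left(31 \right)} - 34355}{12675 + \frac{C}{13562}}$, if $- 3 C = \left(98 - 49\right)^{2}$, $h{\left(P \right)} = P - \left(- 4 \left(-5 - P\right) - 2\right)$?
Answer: $- \frac{1402283676}{515692649} \approx -2.7192$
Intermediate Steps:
$h{\left(P \right)} = -18 - 3 P$ ($h{\left(P \right)} = P - \left(\left(20 + 4 P\right) - 2\right) = P - \left(18 + 4 P\right) = -18 - 3 P$)
$C = - \frac{2401}{3}$ ($C = - \frac{\left(98 - 49\right)^{2}}{3} = - \frac{49^{2}}{3} = \left(- \frac{1}{3}\right) 2401 = - \frac{2401}{3} \approx -800.33$)
$\frac{h{\left(31 \right)} - 34355}{12675 + \frac{C}{13562}} = \frac{\left(-18 - 93\right) - 34355}{12675 - \frac{2401}{3 \cdot 13562}} = \frac{\left(-18 - 93\right) - 34355}{12675 - \frac{2401}{40686}} = \frac{-111 - 34355}{12675 - \frac{2401}{40686}} = - \frac{34466}{\frac{515692649}{40686}} = \left(-34466\right) \frac{40686}{515692649} = - \frac{1402283676}{515692649}$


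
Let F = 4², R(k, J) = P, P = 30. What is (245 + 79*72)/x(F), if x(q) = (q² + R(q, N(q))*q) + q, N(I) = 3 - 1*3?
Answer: 5933/752 ≈ 7.8896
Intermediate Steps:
N(I) = 0 (N(I) = 3 - 3 = 0)
R(k, J) = 30
F = 16
x(q) = q² + 31*q (x(q) = (q² + 30*q) + q = q² + 31*q)
(245 + 79*72)/x(F) = (245 + 79*72)/((16*(31 + 16))) = (245 + 5688)/((16*47)) = 5933/752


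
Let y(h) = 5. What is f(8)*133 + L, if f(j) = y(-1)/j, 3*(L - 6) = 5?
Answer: 2179/24 ≈ 90.792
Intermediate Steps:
L = 23/3 (L = 6 + (⅓)*5 = 6 + 5/3 = 23/3 ≈ 7.6667)
f(j) = 5/j
f(8)*133 + L = (5/8)*133 + 23/3 = 665/8 + 23/3 = 2179/24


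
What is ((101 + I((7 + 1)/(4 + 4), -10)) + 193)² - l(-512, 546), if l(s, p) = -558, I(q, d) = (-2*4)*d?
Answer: 140434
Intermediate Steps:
I(q, d) = -8*d
((101 + I((7 + 1)/(4 + 4), -10)) + 193)² - l(-512, 546) = ((101 - 8*(-10)) + 193)² - 1*(-558) = ((101 + 80) + 193)² + 558 = (181 + 193)² + 558 = 374² + 558 = 139876 + 558 = 140434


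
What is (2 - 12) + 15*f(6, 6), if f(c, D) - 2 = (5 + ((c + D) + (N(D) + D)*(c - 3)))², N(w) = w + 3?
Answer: 57680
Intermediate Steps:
N(w) = 3 + w
f(c, D) = 2 + (5 + D + c + (-3 + c)*(3 + 2*D))² (f(c, D) = 2 + (5 + ((c + D) + ((3 + D) + D)*(c - 3)))² = 2 + (5 + ((D + c) + (3 + 2*D)*(-3 + c)))² = 2 + (5 + ((D + c) + (-3 + c)*(3 + 2*D)))² = 2 + (5 + (D + c + (-3 + c)*(3 + 2*D)))² = 2 + (5 + D + c + (-3 + c)*(3 + 2*D))²)
(2 - 12) + 15*f(6, 6) = (2 - 12) + 15*(2 + (-4 - 5*6 + 4*6 + 2*6*6)²) = -10 + 15*(2 + (-4 - 30 + 24 + 72)²) = -10 + 15*(2 + 62²) = -10 + 15*(2 + 3844) = -10 + 15*3846 = -10 + 57690 = 57680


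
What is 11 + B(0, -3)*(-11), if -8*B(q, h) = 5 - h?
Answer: 22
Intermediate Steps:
B(q, h) = -5/8 + h/8 (B(q, h) = -(5 - h)/8 = -5/8 + h/8)
11 + B(0, -3)*(-11) = 11 + (-5/8 + (⅛)*(-3))*(-11) = 11 + (-5/8 - 3/8)*(-11) = 11 - 1*(-11) = 11 + 11 = 22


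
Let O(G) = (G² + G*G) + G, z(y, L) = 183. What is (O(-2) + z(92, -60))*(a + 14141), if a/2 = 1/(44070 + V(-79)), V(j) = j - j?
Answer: 19630606968/7345 ≈ 2.6726e+6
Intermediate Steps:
V(j) = 0
O(G) = G + 2*G² (O(G) = (G² + G²) + G = 2*G² + G = G + 2*G²)
a = 1/22035 (a = 2/(44070 + 0) = 2/44070 = 2*(1/44070) = 1/22035 ≈ 4.5382e-5)
(O(-2) + z(92, -60))*(a + 14141) = (-2*(1 + 2*(-2)) + 183)*(1/22035 + 14141) = (-2*(1 - 4) + 183)*(311596936/22035) = (-2*(-3) + 183)*(311596936/22035) = (6 + 183)*(311596936/22035) = 189*(311596936/22035) = 19630606968/7345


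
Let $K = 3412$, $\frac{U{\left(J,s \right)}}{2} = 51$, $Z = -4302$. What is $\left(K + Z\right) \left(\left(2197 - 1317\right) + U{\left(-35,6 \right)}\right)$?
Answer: $-873980$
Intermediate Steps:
$U{\left(J,s \right)} = 102$ ($U{\left(J,s \right)} = 2 \cdot 51 = 102$)
$\left(K + Z\right) \left(\left(2197 - 1317\right) + U{\left(-35,6 \right)}\right) = \left(3412 - 4302\right) \left(\left(2197 - 1317\right) + 102\right) = - 890 \left(\left(2197 - 1317\right) + 102\right) = - 890 \left(880 + 102\right) = \left(-890\right) 982 = -873980$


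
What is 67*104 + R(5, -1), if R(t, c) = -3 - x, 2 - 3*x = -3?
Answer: 20890/3 ≈ 6963.3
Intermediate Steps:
x = 5/3 (x = ⅔ - ⅓*(-3) = ⅔ + 1 = 5/3 ≈ 1.6667)
R(t, c) = -14/3 (R(t, c) = -3 - 1*5/3 = -3 - 5/3 = -14/3)
67*104 + R(5, -1) = 67*104 - 14/3 = 6968 - 14/3 = 20890/3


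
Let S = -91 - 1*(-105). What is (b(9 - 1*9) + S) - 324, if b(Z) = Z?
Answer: -310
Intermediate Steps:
S = 14 (S = -91 + 105 = 14)
(b(9 - 1*9) + S) - 324 = ((9 - 1*9) + 14) - 324 = ((9 - 9) + 14) - 324 = (0 + 14) - 324 = 14 - 324 = -310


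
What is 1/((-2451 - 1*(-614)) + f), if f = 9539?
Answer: 1/7702 ≈ 0.00012984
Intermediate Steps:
1/((-2451 - 1*(-614)) + f) = 1/((-2451 - 1*(-614)) + 9539) = 1/((-2451 + 614) + 9539) = 1/(-1837 + 9539) = 1/7702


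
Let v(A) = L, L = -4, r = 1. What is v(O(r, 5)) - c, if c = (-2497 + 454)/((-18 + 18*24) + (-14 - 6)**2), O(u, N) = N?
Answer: -1213/814 ≈ -1.4902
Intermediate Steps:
v(A) = -4
c = -2043/814 (c = -2043/((-18 + 432) + (-20)**2) = -2043/(414 + 400) = -2043/814 ≈ -2.5098)
v(O(r, 5)) - c = -4 - 1*(-2043/814) = -4 + 2043/814 = -1213/814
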